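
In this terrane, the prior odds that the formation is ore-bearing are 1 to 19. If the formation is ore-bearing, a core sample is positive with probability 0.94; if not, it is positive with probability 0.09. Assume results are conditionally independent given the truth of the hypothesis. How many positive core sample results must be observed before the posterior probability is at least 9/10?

Prior odds = 1/19.
Likelihood ratio of a positive = 0.94/0.09 = 94/9.
Target posterior odds = 0.9/0.1 = 9.
Require (94/9)ⁿ ≥ 9 ÷ (1/19) = 171.
(94/9)² = 8836/81 falls short of 171 but (94/9)³ = 830584/729 reaches it, so n = 3.

3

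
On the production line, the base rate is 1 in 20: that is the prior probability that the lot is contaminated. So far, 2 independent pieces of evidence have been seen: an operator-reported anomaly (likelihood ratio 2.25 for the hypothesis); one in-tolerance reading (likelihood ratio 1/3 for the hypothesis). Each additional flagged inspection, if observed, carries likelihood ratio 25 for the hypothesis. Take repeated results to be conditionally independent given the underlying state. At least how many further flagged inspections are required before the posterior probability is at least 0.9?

Prior odds = 0.05/0.95 = 1/19.
Combined Bayes factor of the evidence already in hand = 2.25 × (1/3) = 0.75.
Odds after that evidence = (1/19) × 0.75 = 3/76.
Target odds = 0.9/0.1 = 9.
Need 25ⁿ ≥ 9 ÷ (3/76) = 228.
25¹ = 25 falls short of 228 but 25² = 625 reaches it, so n = 2.

2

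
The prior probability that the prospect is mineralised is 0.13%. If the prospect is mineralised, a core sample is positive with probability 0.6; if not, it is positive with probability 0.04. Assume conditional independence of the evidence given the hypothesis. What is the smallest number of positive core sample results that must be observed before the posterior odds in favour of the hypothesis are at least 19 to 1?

4

Prior odds = 0.0013/0.9987 = 13/9987.
Likelihood ratio of a positive = 0.6/0.04 = 15.
Target odds = 19.
Require 15ⁿ ≥ 19 ÷ (13/9987) = 189753/13.
15³ = 3375 falls short of 189753/13 but 15⁴ = 50625 reaches it, so n = 4.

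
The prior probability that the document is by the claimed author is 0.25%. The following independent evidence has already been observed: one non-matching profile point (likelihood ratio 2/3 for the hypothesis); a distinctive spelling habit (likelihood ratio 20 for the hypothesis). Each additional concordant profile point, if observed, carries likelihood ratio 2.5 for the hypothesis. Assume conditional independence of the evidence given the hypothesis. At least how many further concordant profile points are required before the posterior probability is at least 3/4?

5

Prior odds = 0.0025/0.9975 = 1/399.
Combined Bayes factor of the evidence already in hand = (2/3) × 20 = 40/3.
Odds after that evidence = (1/399) × 40/3 = 40/1197.
Target odds = 0.75/0.25 = 3.
Need 2.5ⁿ ≥ 3 ÷ (40/1197) = 89.775.
2.5⁴ = 39.0625 falls short of 89.775 but 2.5⁵ = 97.65625 reaches it, so n = 5.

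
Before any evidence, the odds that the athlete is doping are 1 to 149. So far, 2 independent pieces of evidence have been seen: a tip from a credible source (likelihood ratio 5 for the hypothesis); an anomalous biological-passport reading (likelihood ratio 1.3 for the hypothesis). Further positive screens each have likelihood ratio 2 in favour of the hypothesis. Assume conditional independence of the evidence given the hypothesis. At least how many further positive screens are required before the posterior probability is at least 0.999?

15

Prior odds = 1/149.
Combined Bayes factor of the evidence already in hand = 5 × 1.3 = 6.5.
Odds after that evidence = (1/149) × 6.5 = 13/298.
Target odds = 0.999/0.001 = 999.
Need 2ⁿ ≥ 999 ÷ (13/298) = 297702/13.
2¹⁴ = 16384 falls short of 297702/13 but 2¹⁵ = 32768 reaches it, so n = 15.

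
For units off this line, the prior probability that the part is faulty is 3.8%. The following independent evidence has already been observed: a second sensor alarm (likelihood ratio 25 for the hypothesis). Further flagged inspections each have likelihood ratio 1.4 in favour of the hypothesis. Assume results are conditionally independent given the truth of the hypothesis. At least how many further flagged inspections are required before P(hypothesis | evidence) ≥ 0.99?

Prior odds = 0.038/0.962 = 19/481.
Bayes factor of the evidence already in hand = 25.
Odds after that evidence = (19/481) × 25 = 475/481.
Target odds = 0.99/0.01 = 99.
Need 1.4ⁿ ≥ 99 ÷ (475/481) = 47619/475.
1.4¹³ ≈79.3715 falls short of 47619/475 but 1.4¹⁴ ≈111.12 reaches it, so n = 14.

14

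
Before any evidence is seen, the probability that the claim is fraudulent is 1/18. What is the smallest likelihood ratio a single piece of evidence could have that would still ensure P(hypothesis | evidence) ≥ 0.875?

Prior odds = (1/18)/(17/18) = 1/17.
Target odds = 0.875/0.125 = 7.
Required Bayes factor = 7 ÷ (1/17) = 119.

119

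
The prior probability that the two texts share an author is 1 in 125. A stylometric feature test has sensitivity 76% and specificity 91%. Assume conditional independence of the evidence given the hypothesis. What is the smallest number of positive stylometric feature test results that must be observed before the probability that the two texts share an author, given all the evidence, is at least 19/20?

Prior odds = 0.008/0.992 = 1/124.
False-positive rate = 1 − 0.91 = 0.09; likelihood ratio of a positive = 0.76/0.09 = 76/9.
Target odds: 0.95 ÷ 0.05 = 19.
Require (76/9)ⁿ ≥ 19 ÷ (1/124) = 2356.
(76/9)³ = 438976/729 falls short of 2356 but (76/9)⁴ = 33362176/6561 reaches it, so n = 4.

4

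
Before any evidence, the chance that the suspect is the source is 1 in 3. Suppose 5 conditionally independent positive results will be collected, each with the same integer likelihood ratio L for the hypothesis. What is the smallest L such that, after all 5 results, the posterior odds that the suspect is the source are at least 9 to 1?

2

Prior odds = (1/3)/(2/3) = 0.5.
Target odds = 9.
Need L⁵ ≥ 9 ÷ 0.5 = 18.
1⁵ = 1 < 18 ≤ 32 = 2⁵, so L = 2.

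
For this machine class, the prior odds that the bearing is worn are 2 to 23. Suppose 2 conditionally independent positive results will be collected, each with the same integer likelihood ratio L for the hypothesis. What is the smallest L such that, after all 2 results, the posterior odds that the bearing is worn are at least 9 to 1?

Prior odds = 2/23.
Target odds = 9.
Need L² ≥ 9 ÷ (2/23) = 103.5.
10² = 100 < 103.5 ≤ 121 = 11², so L = 11.

11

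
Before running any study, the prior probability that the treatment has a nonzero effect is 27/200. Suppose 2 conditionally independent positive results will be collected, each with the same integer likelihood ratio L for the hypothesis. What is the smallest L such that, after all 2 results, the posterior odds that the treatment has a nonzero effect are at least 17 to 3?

Prior odds = 0.135/0.865 = 27/173.
Target odds = 17/3.
Need L² ≥ 17/3 ÷ (27/173) = 2941/81.
6² = 36 < 2941/81 ≤ 49 = 7², so L = 7.

7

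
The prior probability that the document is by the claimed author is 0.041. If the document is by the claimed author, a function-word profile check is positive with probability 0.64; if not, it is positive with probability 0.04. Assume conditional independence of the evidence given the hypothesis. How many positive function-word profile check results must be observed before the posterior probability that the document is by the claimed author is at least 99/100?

3

Prior odds = 0.041/0.959 = 41/959.
Likelihood ratio of a positive = 0.64/0.04 = 16.
Target posterior odds = 0.99/0.01 = 99.
Require 16ⁿ ≥ 99 ÷ (41/959) = 94941/41.
16² = 256 falls short of 94941/41 but 16³ = 4096 reaches it, so n = 3.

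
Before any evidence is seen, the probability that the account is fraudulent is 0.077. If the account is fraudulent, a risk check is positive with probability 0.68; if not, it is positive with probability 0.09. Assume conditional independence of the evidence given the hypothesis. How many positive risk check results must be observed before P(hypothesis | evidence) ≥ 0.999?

Prior odds = 0.077/0.923 = 77/923.
Likelihood ratio of a positive = 0.68/0.09 = 68/9.
Target posterior odds = 0.999/0.001 = 999.
Require (68/9)ⁿ ≥ 999 ÷ (77/923) = 922077/77.
(68/9)⁴ = 21381376/6561 falls short of 922077/77 but (68/9)⁵ ≈24622.5 reaches it, so n = 5.

5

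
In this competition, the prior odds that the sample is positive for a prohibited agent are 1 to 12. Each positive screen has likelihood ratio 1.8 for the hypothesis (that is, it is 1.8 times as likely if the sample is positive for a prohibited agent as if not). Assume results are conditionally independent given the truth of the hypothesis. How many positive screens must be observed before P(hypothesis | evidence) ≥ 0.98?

11

Prior odds = 1/12.
Likelihood ratio per positive screen = 1.8.
Target odds: 0.98 ÷ 0.02 = 49.
Need (1/12) × 1.8ⁿ ≥ 49, i.e. 1.8ⁿ ≥ 588.
1.8¹⁰ ≈357.047 falls short of 588 but 1.8¹¹ ≈642.684 reaches it, so n = 11.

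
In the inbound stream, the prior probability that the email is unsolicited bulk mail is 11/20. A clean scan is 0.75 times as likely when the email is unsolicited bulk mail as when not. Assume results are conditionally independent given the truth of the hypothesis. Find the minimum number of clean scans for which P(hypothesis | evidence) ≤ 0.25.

5

Prior odds = 0.55/0.45 = 11/9.
Likelihood ratio per clean scan = 0.75.
Target odds: 0.25 ÷ 0.75 = 1/3.
Need (11/9) × 0.75ⁿ ≤ 1/3, i.e. 0.75ⁿ ≤ 3/11.
0.75⁴ = 0.31640625 is still above 3/11 but 0.75⁵ = 243/1024 is at or below it, so n = 5.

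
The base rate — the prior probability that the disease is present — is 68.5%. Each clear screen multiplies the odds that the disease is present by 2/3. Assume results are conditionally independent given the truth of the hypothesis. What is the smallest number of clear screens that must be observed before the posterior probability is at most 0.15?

7

Prior odds = 0.685/0.315 = 137/63.
Likelihood ratio per clear screen = 2/3.
Target posterior odds = 0.15/0.85 = 3/17.
Require (2/3)ⁿ ≤ 3/17 ÷ (137/63) = 189/2329.
(2/3)⁶ = 64/729 is still above 189/2329 but (2/3)⁷ = 128/2187 is at or below it, so n = 7.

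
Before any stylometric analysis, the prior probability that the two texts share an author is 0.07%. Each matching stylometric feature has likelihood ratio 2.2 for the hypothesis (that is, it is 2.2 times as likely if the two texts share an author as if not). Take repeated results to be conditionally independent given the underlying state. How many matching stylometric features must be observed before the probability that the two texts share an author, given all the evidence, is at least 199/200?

Prior odds: 0.0007 ÷ 0.9993 = 7/9993.
Likelihood ratio per matching stylometric feature = 2.2.
Target posterior odds = 0.995/0.005 = 199.
Need (7/9993) × 2.2ⁿ ≥ 199, i.e. 2.2ⁿ ≥ 1988607/7.
2.2¹⁵ ≈136880 falls short of 1988607/7 but 2.2¹⁶ ≈301136 reaches it, so n = 16.

16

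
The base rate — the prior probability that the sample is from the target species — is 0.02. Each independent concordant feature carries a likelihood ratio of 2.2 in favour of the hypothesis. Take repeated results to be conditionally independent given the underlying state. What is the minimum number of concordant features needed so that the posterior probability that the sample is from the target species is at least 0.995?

12

Prior odds = 0.02/0.98 = 1/49.
Likelihood ratio per concordant feature = 2.2.
Target posterior odds = 0.995/0.005 = 199.
Need (1/49) × 2.2ⁿ ≥ 199, i.e. 2.2ⁿ ≥ 9751.
2.2¹¹ ≈5843.18 falls short of 9751 but 2.2¹² ≈12855 reaches it, so n = 12.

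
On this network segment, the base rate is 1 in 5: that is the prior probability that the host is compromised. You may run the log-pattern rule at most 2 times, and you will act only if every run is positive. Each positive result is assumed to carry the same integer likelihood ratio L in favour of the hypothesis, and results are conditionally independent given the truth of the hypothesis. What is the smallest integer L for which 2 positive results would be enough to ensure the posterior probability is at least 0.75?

4

Prior odds = 0.2/0.8 = 0.25.
Target odds = 0.75/0.25 = 3.
Need L² ≥ 3 ÷ 0.25 = 12.
3² = 9 < 12 ≤ 16 = 4², so L = 4.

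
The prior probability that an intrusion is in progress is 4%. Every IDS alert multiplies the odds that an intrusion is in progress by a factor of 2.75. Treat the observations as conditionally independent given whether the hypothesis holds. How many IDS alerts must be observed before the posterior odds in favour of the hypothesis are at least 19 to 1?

7

Prior odds: 0.04 ÷ 0.96 = 1/24.
Likelihood ratio per IDS alert = 2.75.
Target odds = 19.
Require 2.75ⁿ ≥ 19 ÷ (1/24) = 456.
2.75⁶ = 1771561/4096 falls short of 456 but 2.75⁷ = 19487171/16384 reaches it, so n = 7.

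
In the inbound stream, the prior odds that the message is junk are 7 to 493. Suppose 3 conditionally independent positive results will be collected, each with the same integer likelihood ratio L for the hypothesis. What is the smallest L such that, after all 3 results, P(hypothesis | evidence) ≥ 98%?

Prior odds = 7/493.
Target odds = 0.98/0.02 = 49.
Need L³ ≥ 49 ÷ (7/493) = 3451.
15³ = 3375 < 3451 ≤ 4096 = 16³, so L = 16.

16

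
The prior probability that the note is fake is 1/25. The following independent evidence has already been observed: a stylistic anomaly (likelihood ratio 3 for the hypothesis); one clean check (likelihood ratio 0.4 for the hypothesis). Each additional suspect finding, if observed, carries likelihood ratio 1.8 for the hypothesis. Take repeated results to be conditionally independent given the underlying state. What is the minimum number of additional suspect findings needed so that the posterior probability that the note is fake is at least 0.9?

Prior odds = 0.04/0.96 = 1/24.
Combined Bayes factor of the evidence already in hand = 3 × 0.4 = 1.2.
Odds after that evidence = (1/24) × 1.2 = 0.05.
Target odds = 0.9/0.1 = 9.
Need 1.8ⁿ ≥ 9 ÷ 0.05 = 180.
1.8⁸ = 43046721/390625 falls short of 180 but 1.8⁹ = 387420489/1953125 reaches it, so n = 9.

9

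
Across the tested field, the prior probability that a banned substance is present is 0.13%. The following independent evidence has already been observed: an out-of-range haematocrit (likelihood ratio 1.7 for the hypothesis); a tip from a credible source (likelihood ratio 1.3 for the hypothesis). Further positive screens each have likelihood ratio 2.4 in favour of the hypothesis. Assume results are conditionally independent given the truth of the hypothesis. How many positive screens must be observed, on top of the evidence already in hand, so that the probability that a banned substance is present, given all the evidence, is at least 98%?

12

Prior odds = 0.0013/0.9987 = 13/9987.
Combined Bayes factor of the evidence already in hand = 1.7 × 1.3 = 2.21.
Odds after that evidence = (13/9987) × 2.21 = 2873/998700.
Target odds = 0.98/0.02 = 49.
Need 2.4ⁿ ≥ 49 ÷ (2873/998700) = 48936300/2873.
2.4¹¹ ≈15216.8 falls short of 48936300/2873 but 2.4¹² ≈36520.3 reaches it, so n = 12.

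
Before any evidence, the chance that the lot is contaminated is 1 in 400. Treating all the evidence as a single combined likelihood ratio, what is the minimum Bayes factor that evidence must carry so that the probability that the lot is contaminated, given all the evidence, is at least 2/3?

Prior odds = 0.0025/0.9975 = 1/399.
Target odds = (2/3)/(1/3) = 2.
Required Bayes factor = 2 ÷ (1/399) = 798.

798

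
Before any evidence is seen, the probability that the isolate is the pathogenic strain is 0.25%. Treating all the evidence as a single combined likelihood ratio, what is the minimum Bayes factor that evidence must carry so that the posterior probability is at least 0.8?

Prior odds = 0.0025/0.9975 = 1/399.
Target odds = 0.8/0.2 = 4.
Required Bayes factor = 4 ÷ (1/399) = 1596.

1596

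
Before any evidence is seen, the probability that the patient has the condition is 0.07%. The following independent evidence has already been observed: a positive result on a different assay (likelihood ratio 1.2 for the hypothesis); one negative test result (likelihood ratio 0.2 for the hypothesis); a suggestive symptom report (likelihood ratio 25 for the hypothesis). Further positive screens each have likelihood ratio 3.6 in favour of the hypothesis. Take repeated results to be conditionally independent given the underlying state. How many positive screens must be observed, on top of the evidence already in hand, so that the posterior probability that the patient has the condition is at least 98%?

Prior odds = 0.0007/0.9993 = 7/9993.
Combined Bayes factor of the evidence already in hand = 1.2 × 0.2 × 25 = 6.
Odds after that evidence = (7/9993) × 6 = 14/3331.
Target odds = 0.98/0.02 = 49.
Need 3.6ⁿ ≥ 49 ÷ (14/3331) = 11658.5.
3.6⁷ = 612220032/78125 falls short of 11658.5 but 3.6⁸ ≈28211.1 reaches it, so n = 8.

8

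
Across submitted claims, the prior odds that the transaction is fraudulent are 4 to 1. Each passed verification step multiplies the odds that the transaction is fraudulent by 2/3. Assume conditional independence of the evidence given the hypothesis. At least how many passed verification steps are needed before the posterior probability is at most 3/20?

8

Prior odds = 4.
Likelihood ratio per passed verification step = 2/3.
Target odds: 0.15 ÷ 0.85 = 3/17.
Require (2/3)ⁿ ≤ 3/17 ÷ 4 = 3/68.
(2/3)⁷ = 128/2187 is still above 3/68 but (2/3)⁸ = 256/6561 is at or below it, so n = 8.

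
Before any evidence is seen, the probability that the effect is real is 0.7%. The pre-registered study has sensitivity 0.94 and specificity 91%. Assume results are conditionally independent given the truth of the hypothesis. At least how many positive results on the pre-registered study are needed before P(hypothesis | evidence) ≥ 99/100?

5

Prior odds: 0.007 ÷ 0.993 = 7/993.
False-positive rate = 1 − 0.91 = 0.09; likelihood ratio of a positive = 0.94/0.09 = 94/9.
Target posterior odds = 0.99/0.01 = 99.
Need (7/993) × (94/9)ⁿ ≥ 99, i.e. (94/9)ⁿ ≥ 98307/7.
(94/9)⁴ = 78074896/6561 falls short of 98307/7 but (94/9)⁵ ≈124287 reaches it, so n = 5.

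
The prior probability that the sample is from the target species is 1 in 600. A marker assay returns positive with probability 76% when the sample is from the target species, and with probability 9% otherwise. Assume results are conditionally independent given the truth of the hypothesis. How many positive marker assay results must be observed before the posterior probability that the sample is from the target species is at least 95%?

5

Prior odds: (1/600) ÷ (599/600) = 1/599.
Likelihood ratio of a positive result = 0.76/0.09 = 76/9.
Target posterior odds = 0.95/0.05 = 19.
Require (76/9)ⁿ ≥ 19 ÷ (1/599) = 11381.
(76/9)⁴ = 33362176/6561 falls short of 11381 but (76/9)⁵ ≈42939.3 reaches it, so n = 5.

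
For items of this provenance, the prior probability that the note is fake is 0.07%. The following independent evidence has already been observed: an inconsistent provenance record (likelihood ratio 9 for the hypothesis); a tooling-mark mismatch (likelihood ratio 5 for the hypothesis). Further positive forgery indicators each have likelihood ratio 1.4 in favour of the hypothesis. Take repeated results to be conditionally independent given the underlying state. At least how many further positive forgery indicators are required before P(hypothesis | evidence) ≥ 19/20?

Prior odds = 0.0007/0.9993 = 7/9993.
Combined Bayes factor of the evidence already in hand = 9 × 5 = 45.
Odds after that evidence = (7/9993) × 45 = 105/3331.
Target odds = 0.95/0.05 = 19.
Need 1.4ⁿ ≥ 19 ÷ (105/3331) = 63289/105.
1.4¹⁹ ≈597.63 falls short of 63289/105 but 1.4²⁰ ≈836.683 reaches it, so n = 20.

20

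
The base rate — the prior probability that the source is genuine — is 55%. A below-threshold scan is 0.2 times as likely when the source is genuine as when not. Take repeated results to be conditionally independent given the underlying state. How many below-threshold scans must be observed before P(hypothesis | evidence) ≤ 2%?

Prior odds = 0.55/0.45 = 11/9.
Likelihood ratio per below-threshold scan = 0.2.
Target odds: 0.02 ÷ 0.98 = 1/49.
Need (11/9) × 0.2ⁿ ≤ 1/49, i.e. 0.2ⁿ ≤ 9/539.
0.2² = 0.04 is still above 9/539 but 0.2³ = 0.008 is at or below it, so n = 3.

3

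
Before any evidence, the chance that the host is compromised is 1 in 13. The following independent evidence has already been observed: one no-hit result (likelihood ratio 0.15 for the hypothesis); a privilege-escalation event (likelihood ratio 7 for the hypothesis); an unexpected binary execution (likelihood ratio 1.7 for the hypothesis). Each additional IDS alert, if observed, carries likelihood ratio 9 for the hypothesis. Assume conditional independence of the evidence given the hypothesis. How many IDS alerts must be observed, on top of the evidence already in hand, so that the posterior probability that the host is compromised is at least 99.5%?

4

Prior odds = (1/13)/(12/13) = 1/12.
Combined Bayes factor of the evidence already in hand = 0.15 × 7 × 1.7 = 1.785.
Odds after that evidence = (1/12) × 1.785 = 0.14875.
Target odds = 0.995/0.005 = 199.
Need 9ⁿ ≥ 199 ÷ 0.14875 = 159200/119.
9³ = 729 falls short of 159200/119 but 9⁴ = 6561 reaches it, so n = 4.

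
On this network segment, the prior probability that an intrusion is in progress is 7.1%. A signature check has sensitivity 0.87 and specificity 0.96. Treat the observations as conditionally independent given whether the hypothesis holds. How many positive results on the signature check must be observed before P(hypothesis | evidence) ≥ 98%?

3

Prior odds = 0.071/0.929 = 71/929.
False-positive rate = 1 − 0.96 = 0.04; likelihood ratio of a positive = 0.87/0.04 = 21.75.
Target odds: 0.98 ÷ 0.02 = 49.
Require 21.75ⁿ ≥ 49 ÷ (71/929) = 45521/71.
21.75² = 473.0625 falls short of 45521/71 but 21.75³ = 658503/64 reaches it, so n = 3.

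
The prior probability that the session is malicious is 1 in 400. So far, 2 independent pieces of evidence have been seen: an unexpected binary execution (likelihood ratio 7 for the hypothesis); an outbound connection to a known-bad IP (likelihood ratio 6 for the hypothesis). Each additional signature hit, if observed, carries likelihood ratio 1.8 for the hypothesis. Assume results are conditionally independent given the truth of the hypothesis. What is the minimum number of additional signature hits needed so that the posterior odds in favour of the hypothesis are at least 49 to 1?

11

Prior odds = 0.0025/0.9975 = 1/399.
Combined Bayes factor of the evidence already in hand = 7 × 6 = 42.
Odds after that evidence = (1/399) × 42 = 2/19.
Target odds = 49.
Need 1.8ⁿ ≥ 49 ÷ (2/19) = 465.5.
1.8¹⁰ ≈357.047 falls short of 465.5 but 1.8¹¹ ≈642.684 reaches it, so n = 11.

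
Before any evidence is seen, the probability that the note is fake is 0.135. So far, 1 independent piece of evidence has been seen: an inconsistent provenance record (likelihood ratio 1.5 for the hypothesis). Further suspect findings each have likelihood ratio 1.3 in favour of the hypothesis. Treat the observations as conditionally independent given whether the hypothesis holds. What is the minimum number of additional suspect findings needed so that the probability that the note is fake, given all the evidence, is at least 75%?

Prior odds = 0.135/0.865 = 27/173.
Bayes factor of the evidence already in hand = 1.5.
Odds after that evidence = (27/173) × 1.5 = 81/346.
Target odds = 0.75/0.25 = 3.
Need 1.3ⁿ ≥ 3 ÷ (81/346) = 346/27.
1.3⁹ ≈10.6045 falls short of 346/27 but 1.3¹⁰ ≈13.7858 reaches it, so n = 10.

10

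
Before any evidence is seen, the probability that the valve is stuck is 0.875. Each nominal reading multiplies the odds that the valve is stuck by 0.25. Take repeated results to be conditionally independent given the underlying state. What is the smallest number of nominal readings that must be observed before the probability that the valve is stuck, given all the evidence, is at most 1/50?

5

Prior odds: 0.875 ÷ 0.125 = 7.
Likelihood ratio per nominal reading = 0.25.
Target odds: 0.02 ÷ 0.98 = 1/49.
Need 7 × 0.25ⁿ ≤ 1/49, i.e. 0.25ⁿ ≤ 1/343.
0.25⁴ = 0.00390625 is still above 1/343 but 0.25⁵ = 1/1024 is at or below it, so n = 5.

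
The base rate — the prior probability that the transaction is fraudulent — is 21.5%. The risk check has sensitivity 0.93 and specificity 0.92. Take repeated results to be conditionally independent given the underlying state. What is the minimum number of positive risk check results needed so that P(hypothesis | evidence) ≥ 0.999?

Prior odds = 0.215/0.785 = 43/157.
False-positive rate = 1 − 0.92 = 0.08; likelihood ratio of a positive = 0.93/0.08 = 11.625.
Target posterior odds = 0.999/0.001 = 999.
Require 11.625ⁿ ≥ 999 ÷ (43/157) = 156843/43.
11.625³ = 804357/512 falls short of 156843/43 but 11.625⁴ = 74805201/4096 reaches it, so n = 4.

4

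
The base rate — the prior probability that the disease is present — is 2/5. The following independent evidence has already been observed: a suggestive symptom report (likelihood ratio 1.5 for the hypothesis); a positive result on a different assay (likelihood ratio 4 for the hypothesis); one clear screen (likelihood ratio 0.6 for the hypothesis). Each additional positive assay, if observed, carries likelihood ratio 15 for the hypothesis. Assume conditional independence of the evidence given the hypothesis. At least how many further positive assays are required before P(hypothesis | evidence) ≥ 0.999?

Prior odds = 0.4/0.6 = 2/3.
Combined Bayes factor of the evidence already in hand = 1.5 × 4 × 0.6 = 3.6.
Odds after that evidence = (2/3) × 3.6 = 2.4.
Target odds = 0.999/0.001 = 999.
Need 15ⁿ ≥ 999 ÷ 2.4 = 416.25.
15² = 225 falls short of 416.25 but 15³ = 3375 reaches it, so n = 3.

3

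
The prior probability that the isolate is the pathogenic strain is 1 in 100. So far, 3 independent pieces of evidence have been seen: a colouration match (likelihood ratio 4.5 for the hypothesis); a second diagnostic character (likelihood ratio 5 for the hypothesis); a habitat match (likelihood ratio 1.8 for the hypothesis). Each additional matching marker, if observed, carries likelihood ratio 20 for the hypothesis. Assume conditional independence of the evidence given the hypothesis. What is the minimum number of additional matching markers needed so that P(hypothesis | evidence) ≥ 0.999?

Prior odds = 0.01/0.99 = 1/99.
Combined Bayes factor of the evidence already in hand = 4.5 × 5 × 1.8 = 40.5.
Odds after that evidence = (1/99) × 40.5 = 9/22.
Target odds = 0.999/0.001 = 999.
Need 20ⁿ ≥ 999 ÷ (9/22) = 2442.
20² = 400 falls short of 2442 but 20³ = 8000 reaches it, so n = 3.

3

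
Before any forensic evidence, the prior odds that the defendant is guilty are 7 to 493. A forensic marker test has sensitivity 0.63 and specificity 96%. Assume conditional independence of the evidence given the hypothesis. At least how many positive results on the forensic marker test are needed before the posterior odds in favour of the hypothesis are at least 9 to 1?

Prior odds = 7/493.
False-positive rate = 1 − 0.96 = 0.04; likelihood ratio of a positive = 0.63/0.04 = 15.75.
Target odds = 9.
Require 15.75ⁿ ≥ 9 ÷ (7/493) = 4437/7.
15.75² = 248.0625 falls short of 4437/7 but 15.75³ = 3906.984375 reaches it, so n = 3.

3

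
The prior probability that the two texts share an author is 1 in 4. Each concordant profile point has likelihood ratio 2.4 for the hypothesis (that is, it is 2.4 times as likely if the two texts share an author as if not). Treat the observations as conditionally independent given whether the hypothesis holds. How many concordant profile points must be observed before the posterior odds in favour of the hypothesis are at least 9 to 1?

Prior odds: 0.25 ÷ 0.75 = 1/3.
Likelihood ratio per concordant profile point = 2.4.
Target odds = 9.
Require 2.4ⁿ ≥ 9 ÷ (1/3) = 27.
2.4³ = 13.824 falls short of 27 but 2.4⁴ = 33.1776 reaches it, so n = 4.

4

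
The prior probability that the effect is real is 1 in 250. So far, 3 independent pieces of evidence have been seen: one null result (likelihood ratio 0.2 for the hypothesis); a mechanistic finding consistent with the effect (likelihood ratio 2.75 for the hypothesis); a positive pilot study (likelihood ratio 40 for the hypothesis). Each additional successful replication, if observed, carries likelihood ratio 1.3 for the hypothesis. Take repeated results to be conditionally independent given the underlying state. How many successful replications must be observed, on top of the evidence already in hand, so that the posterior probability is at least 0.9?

Prior odds = 0.004/0.996 = 1/249.
Combined Bayes factor of the evidence already in hand = 0.2 × 2.75 × 40 = 22.
Odds after that evidence = (1/249) × 22 = 22/249.
Target odds = 0.9/0.1 = 9.
Need 1.3ⁿ ≥ 9 ÷ (22/249) = 2241/22.
1.3¹⁷ ≈86.5042 falls short of 2241/22 but 1.3¹⁸ ≈112.455 reaches it, so n = 18.

18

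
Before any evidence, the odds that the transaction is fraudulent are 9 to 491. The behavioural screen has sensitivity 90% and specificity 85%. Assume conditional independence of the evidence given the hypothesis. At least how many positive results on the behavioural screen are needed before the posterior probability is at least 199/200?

Prior odds = 9/491.
False-positive rate = 1 − 0.85 = 0.15; likelihood ratio of a positive = 0.9/0.15 = 6.
Target posterior odds = 0.995/0.005 = 199.
Need (9/491) × 6ⁿ ≥ 199, i.e. 6ⁿ ≥ 97709/9.
6⁵ = 7776 falls short of 97709/9 but 6⁶ = 46656 reaches it, so n = 6.

6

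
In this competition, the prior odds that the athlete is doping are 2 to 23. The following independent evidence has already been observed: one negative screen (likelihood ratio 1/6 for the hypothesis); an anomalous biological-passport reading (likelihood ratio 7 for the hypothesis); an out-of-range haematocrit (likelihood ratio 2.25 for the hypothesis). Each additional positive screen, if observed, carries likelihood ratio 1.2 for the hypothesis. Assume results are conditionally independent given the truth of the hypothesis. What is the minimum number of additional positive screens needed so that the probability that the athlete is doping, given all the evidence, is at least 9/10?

21

Prior odds = 2/23.
Combined Bayes factor of the evidence already in hand = (1/6) × 7 × 2.25 = 2.625.
Odds after that evidence = (2/23) × 2.625 = 21/92.
Target odds = 0.9/0.1 = 9.
Need 1.2ⁿ ≥ 9 ÷ (21/92) = 276/7.
1.2²⁰ ≈38.3376 falls short of 276/7 but 1.2²¹ ≈46.0051 reaches it, so n = 21.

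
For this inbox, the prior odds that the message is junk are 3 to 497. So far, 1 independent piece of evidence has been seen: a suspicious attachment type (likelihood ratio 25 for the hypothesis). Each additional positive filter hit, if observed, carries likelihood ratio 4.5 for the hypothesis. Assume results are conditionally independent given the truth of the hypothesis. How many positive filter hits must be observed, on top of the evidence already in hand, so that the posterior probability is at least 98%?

4

Prior odds = 3/497.
Bayes factor of the evidence already in hand = 25.
Odds after that evidence = (3/497) × 25 = 75/497.
Target odds = 0.98/0.02 = 49.
Need 4.5ⁿ ≥ 49 ÷ (75/497) = 24353/75.
4.5³ = 91.125 falls short of 24353/75 but 4.5⁴ = 410.0625 reaches it, so n = 4.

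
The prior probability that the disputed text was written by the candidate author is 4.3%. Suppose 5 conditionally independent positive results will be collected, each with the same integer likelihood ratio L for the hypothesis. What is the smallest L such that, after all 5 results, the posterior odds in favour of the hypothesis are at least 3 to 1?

3

Prior odds = 0.043/0.957 = 43/957.
Target odds = 3.
Need L⁵ ≥ 3 ÷ (43/957) = 2871/43.
2⁵ = 32 < 2871/43 ≤ 243 = 3⁵, so L = 3.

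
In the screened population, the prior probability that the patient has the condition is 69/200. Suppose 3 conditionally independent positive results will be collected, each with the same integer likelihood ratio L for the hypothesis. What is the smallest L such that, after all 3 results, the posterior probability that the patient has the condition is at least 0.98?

5

Prior odds = 0.345/0.655 = 69/131.
Target odds = 0.98/0.02 = 49.
Need L³ ≥ 49 ÷ (69/131) = 6419/69.
4³ = 64 < 6419/69 ≤ 125 = 5³, so L = 5.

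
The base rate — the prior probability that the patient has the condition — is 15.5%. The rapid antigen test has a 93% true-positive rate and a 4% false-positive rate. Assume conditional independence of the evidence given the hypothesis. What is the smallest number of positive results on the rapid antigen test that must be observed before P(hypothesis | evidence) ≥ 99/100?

Prior odds = 0.155/0.845 = 31/169.
Likelihood ratio of a positive result = 0.93/0.04 = 23.25.
Target odds: 0.99 ÷ 0.01 = 99.
Require 23.25ⁿ ≥ 99 ÷ (31/169) = 16731/31.
23.25¹ = 23.25 falls short of 16731/31 but 23.25² = 540.5625 reaches it, so n = 2.

2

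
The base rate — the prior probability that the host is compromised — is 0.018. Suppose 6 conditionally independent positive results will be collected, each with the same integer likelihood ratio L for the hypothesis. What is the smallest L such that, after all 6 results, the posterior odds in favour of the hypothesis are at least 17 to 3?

Prior odds = 0.018/0.982 = 9/491.
Target odds = 17/3.
Need L⁶ ≥ 17/3 ÷ (9/491) = 8347/27.
2⁶ = 64 < 8347/27 ≤ 729 = 3⁶, so L = 3.

3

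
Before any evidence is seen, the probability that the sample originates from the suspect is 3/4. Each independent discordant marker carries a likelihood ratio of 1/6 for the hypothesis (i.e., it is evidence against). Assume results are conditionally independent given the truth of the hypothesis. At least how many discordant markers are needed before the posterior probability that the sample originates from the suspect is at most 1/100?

Prior odds: 0.75 ÷ 0.25 = 3.
Likelihood ratio per discordant marker = 1/6.
Target posterior odds = 0.01/0.99 = 1/99.
Require (1/6)ⁿ ≤ 1/99 ÷ 3 = 1/297.
(1/6)³ = 1/216 is still above 1/297 but (1/6)⁴ = 1/1296 is at or below it, so n = 4.

4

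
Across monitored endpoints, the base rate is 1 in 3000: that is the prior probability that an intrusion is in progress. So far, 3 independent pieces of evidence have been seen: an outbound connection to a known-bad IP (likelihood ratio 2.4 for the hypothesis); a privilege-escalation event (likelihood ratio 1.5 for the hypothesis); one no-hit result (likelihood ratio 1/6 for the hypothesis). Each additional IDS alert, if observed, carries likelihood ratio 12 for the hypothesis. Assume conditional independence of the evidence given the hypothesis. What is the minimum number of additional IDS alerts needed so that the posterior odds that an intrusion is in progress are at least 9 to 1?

Prior odds = (1/3000)/(2999/3000) = 1/2999.
Combined Bayes factor of the evidence already in hand = 2.4 × 1.5 × (1/6) = 0.6.
Odds after that evidence = (1/2999) × 0.6 = 3/14995.
Target odds = 9.
Need 12ⁿ ≥ 9 ÷ (3/14995) = 44985.
12⁴ = 20736 falls short of 44985 but 12⁵ = 248832 reaches it, so n = 5.

5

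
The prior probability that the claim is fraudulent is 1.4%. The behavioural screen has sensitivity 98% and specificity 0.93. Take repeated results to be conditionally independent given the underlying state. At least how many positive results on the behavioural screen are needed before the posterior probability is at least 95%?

3

Prior odds = 0.014/0.986 = 7/493.
False-positive rate = 1 − 0.93 = 0.07; likelihood ratio of a positive = 0.98/0.07 = 14.
Target posterior odds = 0.95/0.05 = 19.
Require 14ⁿ ≥ 19 ÷ (7/493) = 9367/7.
14² = 196 falls short of 9367/7 but 14³ = 2744 reaches it, so n = 3.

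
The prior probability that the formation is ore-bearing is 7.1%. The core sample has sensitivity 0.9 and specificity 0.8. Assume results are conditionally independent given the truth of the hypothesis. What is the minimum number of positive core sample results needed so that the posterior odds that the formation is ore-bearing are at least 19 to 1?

Prior odds = 0.071/0.929 = 71/929.
False-positive rate = 1 − 0.8 = 0.2; likelihood ratio of a positive = 0.9/0.2 = 4.5.
Target odds = 19.
Require 4.5ⁿ ≥ 19 ÷ (71/929) = 17651/71.
4.5³ = 91.125 falls short of 17651/71 but 4.5⁴ = 410.0625 reaches it, so n = 4.

4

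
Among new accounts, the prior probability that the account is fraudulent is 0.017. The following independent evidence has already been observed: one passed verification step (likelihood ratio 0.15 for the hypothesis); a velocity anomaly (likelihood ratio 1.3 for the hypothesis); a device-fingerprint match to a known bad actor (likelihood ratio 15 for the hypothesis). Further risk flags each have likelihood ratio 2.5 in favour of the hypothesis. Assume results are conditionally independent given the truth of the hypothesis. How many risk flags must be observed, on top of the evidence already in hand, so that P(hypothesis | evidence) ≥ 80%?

5

Prior odds = 0.017/0.983 = 17/983.
Combined Bayes factor of the evidence already in hand = 0.15 × 1.3 × 15 = 2.925.
Odds after that evidence = (17/983) × 2.925 = 1989/39320.
Target odds = 0.8/0.2 = 4.
Need 2.5ⁿ ≥ 4 ÷ (1989/39320) = 157280/1989.
2.5⁴ = 39.0625 falls short of 157280/1989 but 2.5⁵ = 97.65625 reaches it, so n = 5.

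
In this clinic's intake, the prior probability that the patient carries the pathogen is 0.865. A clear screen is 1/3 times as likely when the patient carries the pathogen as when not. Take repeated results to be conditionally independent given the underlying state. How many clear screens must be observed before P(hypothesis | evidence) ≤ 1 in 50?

Prior odds = 0.865/0.135 = 173/27.
Likelihood ratio per clear screen = 1/3.
Target odds: 0.02 ÷ 0.98 = 1/49.
Require (1/3)ⁿ ≤ 1/49 ÷ (173/27) = 27/8477.
(1/3)⁵ = 1/243 is still above 27/8477 but (1/3)⁶ = 1/729 is at or below it, so n = 6.

6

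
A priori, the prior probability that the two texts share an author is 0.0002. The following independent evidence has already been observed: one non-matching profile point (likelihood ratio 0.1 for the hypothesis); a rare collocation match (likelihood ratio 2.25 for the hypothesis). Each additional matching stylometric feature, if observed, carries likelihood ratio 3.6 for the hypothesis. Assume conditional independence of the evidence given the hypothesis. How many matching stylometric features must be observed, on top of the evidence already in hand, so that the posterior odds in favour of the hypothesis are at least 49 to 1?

11

Prior odds = 0.0002/0.9998 = 1/4999.
Combined Bayes factor of the evidence already in hand = 0.1 × 2.25 = 0.225.
Odds after that evidence = (1/4999) × 0.225 = 9/199960.
Target odds = 49.
Need 3.6ⁿ ≥ 49 ÷ (9/199960) = 9798040/9.
3.6¹⁰ ≈365616 falls short of 9798040/9 but 3.6¹¹ ≈1.31622e+06 reaches it, so n = 11.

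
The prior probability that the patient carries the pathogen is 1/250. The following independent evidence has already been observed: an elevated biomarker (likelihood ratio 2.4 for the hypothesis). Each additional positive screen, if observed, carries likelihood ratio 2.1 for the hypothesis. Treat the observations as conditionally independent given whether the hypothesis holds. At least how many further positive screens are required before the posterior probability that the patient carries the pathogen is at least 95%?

Prior odds = 0.004/0.996 = 1/249.
Bayes factor of the evidence already in hand = 2.4.
Odds after that evidence = (1/249) × 2.4 = 4/415.
Target odds = 0.95/0.05 = 19.
Need 2.1ⁿ ≥ 19 ÷ (4/415) = 1971.25.
2.1¹⁰ ≈1667.99 falls short of 1971.25 but 2.1¹¹ ≈3502.78 reaches it, so n = 11.

11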